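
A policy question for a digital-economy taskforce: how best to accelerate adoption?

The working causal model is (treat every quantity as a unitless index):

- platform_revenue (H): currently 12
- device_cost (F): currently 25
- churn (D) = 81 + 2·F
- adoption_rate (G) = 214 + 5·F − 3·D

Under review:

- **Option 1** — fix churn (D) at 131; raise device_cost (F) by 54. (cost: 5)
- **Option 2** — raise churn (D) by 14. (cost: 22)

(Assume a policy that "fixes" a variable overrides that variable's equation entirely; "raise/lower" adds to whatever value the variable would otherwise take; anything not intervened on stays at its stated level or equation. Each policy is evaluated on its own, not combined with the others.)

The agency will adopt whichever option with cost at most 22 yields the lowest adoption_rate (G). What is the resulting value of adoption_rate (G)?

Option 1 (D := 131, F + 54):
  F = 25 + 54 = 79
  D = 131
  G = 214 + 5·79 − 3·131 = 216
Option 2 (D + 14):
  F = 25
  D = 81 + 2·25 (+14 from intervention) = 145
  G = 214 + 5·25 − 3·145 = -96
Comparing — Option 1: G=216, Option 2: G=-96. Lowest is -96 (Option 2).

-96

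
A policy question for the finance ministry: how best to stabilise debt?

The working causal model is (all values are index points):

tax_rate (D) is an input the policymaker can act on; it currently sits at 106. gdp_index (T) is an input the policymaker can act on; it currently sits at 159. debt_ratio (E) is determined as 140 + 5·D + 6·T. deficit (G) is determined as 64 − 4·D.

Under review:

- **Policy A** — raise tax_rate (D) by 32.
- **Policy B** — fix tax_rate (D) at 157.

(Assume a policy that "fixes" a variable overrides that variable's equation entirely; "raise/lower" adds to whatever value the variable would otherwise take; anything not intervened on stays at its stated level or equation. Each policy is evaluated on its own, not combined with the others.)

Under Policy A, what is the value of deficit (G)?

Policy A (D + 32):
  D = 106 + 32 = 138
  G = 64 − 4·138 = -488

-488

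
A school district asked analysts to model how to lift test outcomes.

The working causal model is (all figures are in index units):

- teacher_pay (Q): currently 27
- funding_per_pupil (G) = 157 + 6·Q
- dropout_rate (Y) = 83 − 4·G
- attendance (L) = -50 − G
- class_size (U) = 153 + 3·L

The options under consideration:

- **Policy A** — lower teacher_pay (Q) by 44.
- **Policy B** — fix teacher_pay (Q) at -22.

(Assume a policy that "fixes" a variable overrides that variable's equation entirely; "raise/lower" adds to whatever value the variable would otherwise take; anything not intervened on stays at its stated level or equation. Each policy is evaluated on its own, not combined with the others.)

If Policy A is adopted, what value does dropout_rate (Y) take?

Policy A (Q − 44):
  Q = 27 − 44 = -17
  G = 157 + 6·(-17) = 55
  Y = 83 − 4·55 = -137

-137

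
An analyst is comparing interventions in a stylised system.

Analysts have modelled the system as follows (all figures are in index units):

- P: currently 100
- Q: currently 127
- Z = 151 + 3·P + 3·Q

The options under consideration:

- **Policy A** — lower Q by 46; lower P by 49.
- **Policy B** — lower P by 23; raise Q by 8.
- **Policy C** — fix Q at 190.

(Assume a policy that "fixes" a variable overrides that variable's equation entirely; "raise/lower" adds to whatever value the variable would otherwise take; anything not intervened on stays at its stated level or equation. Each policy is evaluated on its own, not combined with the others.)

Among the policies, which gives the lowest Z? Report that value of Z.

Policy A (Q − 46, P − 49):
  P = 100 − 49 = 51
  Q = 127 − 46 = 81
  Z = 151 + 3·51 + 3·81 = 547
Policy B (P − 23, Q + 8):
  P = 100 − 23 = 77
  Q = 127 + 8 = 135
  Z = 151 + 3·77 + 3·135 = 787
Policy C (Q := 190):
  P = 100
  Q = 190
  Z = 151 + 3·100 + 3·190 = 1021
Comparing — Policy A: Z=547, Policy B: Z=787, Policy C: Z=1021. Lowest is 547 (Policy A).

547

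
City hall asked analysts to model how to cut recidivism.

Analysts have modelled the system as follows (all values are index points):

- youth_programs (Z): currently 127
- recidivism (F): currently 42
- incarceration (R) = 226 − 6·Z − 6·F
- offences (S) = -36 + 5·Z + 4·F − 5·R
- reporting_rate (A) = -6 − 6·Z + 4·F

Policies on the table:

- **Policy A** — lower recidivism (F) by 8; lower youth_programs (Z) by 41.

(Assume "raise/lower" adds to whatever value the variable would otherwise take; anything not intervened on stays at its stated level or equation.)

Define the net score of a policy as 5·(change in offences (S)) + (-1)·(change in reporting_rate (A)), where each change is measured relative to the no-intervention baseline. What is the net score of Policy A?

Baseline:
  Z = 127
  F = 42
  R = 226 − 6·127 − 6·42 = -788
  S = -36 + 5·127 + 4·42 − 5·(-788) = 4707
  A = -6 − 6·127 + 4·42 = -600
Policy A (F − 8, Z − 41):
  Z = 127 − 41 = 86
  F = 42 − 8 = 34
  R = 226 − 6·86 − 6·34 = -494
  S = -36 + 5·86 + 4·34 − 5·(-494) = 3000
  A = -6 − 6·86 + 4·34 = -386
ΔS = 3000 − 4707 = -1707; ΔA = -386 − (-600) = 214
Score = 5·(-1707) + (-1)·214 = -8749

-8749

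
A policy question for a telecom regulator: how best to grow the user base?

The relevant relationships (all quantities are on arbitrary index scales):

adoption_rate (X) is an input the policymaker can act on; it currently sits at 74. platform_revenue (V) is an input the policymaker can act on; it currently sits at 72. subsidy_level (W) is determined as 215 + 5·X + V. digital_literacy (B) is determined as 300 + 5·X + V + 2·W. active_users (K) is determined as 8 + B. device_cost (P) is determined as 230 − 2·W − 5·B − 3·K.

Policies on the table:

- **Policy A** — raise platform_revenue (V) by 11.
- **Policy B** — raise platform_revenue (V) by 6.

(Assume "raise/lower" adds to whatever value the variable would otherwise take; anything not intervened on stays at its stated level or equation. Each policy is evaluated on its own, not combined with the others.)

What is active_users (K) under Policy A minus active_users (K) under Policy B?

15

Policy A (V + 11):
  X = 74
  V = 72 + 11 = 83
  W = 215 + 5·74 + 83 = 668
  B = 300 + 5·74 + 83 + 2·668 = 2089
  K = 8 + 2089 = 2097
Policy B (V + 6):
  X = 74
  V = 72 + 6 = 78
  W = 215 + 5·74 + 78 = 663
  B = 300 + 5·74 + 78 + 2·663 = 2074
  K = 8 + 2074 = 2082
K: 2097 − 2082 = 15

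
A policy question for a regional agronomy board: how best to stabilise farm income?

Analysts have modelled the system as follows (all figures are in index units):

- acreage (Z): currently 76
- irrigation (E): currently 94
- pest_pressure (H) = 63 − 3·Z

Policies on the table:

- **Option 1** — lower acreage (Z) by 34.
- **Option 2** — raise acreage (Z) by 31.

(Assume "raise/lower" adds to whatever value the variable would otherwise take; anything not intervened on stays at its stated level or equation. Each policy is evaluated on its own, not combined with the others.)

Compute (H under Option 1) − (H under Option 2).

Option 1 (Z − 34):
  Z = 76 − 34 = 42
  H = 63 − 3·42 = -63
Option 2 (Z + 31):
  Z = 76 + 31 = 107
  H = 63 − 3·107 = -258
H: -63 − (-258) = 195

195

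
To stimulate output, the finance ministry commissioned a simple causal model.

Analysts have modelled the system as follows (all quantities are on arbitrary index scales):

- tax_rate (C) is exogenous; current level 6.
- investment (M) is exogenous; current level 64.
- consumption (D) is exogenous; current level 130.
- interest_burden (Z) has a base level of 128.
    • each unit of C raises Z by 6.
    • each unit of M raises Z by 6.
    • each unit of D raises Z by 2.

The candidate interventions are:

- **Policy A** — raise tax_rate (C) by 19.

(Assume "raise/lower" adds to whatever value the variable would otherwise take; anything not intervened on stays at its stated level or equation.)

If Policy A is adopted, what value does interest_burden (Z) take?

Policy A (C + 19):
  C = 6 + 19 = 25
  M = 64
  D = 130
  Z = 128 + 6·25 + 6·64 + 2·130 = 922

922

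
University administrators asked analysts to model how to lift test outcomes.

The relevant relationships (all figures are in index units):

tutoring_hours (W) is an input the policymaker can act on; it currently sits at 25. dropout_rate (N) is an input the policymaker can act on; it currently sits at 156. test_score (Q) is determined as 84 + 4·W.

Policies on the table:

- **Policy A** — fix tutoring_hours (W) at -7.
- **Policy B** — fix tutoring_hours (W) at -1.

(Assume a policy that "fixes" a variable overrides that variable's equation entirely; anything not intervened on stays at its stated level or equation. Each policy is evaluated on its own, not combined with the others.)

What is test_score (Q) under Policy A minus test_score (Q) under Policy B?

-24

Policy A (W := -7):
  W = -7
  Q = 84 + 4·(-7) = 56
Policy B (W := -1):
  W = -1
  Q = 84 + 4·(-1) = 80
Q: 56 − 80 = -24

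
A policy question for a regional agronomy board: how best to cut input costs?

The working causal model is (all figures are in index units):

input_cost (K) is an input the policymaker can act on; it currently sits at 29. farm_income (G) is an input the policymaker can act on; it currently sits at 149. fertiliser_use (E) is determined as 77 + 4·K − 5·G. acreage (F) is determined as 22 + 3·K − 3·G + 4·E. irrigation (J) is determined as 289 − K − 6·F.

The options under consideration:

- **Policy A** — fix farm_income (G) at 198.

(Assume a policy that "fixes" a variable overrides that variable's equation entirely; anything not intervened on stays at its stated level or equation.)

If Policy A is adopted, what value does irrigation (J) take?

22298

Policy A (G := 198):
  K = 29
  G = 198
  E = 77 + 4·29 − 5·198 = -797
  F = 22 + 3·29 − 3·198 + 4·(-797) = -3673
  J = 289 − 29 − 6·(-3673) = 22298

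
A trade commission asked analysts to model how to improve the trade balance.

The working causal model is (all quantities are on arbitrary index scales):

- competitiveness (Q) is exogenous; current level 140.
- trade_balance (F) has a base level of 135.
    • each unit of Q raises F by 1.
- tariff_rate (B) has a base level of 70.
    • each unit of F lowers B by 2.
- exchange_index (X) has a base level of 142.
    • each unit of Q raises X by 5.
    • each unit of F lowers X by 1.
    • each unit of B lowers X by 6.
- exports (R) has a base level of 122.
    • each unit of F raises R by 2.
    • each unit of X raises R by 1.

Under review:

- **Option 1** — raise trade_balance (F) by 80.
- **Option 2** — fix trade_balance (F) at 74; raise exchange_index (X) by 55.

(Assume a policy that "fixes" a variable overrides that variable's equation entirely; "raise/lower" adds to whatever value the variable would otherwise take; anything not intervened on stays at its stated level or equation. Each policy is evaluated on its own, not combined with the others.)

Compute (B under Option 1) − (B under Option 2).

-562

Option 1 (F + 80):
  Q = 140
  F = 135 + 140 (+80 from intervention) = 355
  B = 70 − 2·355 = -640
Option 2 (F := 74, X + 55):
  Q = 140
  F = 74
  B = 70 − 2·74 = -78
B: -640 − (-78) = -562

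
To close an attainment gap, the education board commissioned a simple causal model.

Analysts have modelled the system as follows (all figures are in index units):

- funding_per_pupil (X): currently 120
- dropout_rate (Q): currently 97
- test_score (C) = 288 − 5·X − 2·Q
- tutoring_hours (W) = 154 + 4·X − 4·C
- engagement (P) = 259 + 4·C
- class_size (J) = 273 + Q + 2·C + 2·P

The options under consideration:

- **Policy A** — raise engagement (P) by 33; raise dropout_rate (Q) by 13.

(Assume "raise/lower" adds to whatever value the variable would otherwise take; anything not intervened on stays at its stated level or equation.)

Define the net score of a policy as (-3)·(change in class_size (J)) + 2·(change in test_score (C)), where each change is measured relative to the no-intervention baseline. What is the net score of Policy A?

Baseline:
  X = 120
  Q = 97
  C = 288 − 5·120 − 2·97 = -506
  P = 259 + 4·(-506) = -1765
  J = 273 + 97 + 2·(-506) + 2·(-1765) = -4172
Policy A (P + 33, Q + 13):
  X = 120
  Q = 97 + 13 = 110
  C = 288 − 5·120 − 2·110 = -532
  P = 259 + 4·(-532) (+33 from intervention) = -1836
  J = 273 + 110 + 2·(-532) + 2·(-1836) = -4353
ΔJ = -4353 − (-4172) = -181; ΔC = -532 − (-506) = -26
Score = (-3)·(-181) + 2·(-26) = 491

491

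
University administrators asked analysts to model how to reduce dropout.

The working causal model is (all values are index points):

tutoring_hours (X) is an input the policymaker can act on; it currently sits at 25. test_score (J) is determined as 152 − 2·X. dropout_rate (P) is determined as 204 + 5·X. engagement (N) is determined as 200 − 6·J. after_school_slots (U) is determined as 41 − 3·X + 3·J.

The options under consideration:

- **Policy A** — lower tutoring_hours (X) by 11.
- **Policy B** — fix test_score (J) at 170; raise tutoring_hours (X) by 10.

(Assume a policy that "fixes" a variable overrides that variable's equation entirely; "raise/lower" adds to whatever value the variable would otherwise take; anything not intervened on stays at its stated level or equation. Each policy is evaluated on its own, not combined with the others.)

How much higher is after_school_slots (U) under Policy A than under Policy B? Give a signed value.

Policy A (X − 11):
  X = 25 − 11 = 14
  J = 152 − 2·14 = 124
  U = 41 − 3·14 + 3·124 = 371
Policy B (J := 170, X + 10):
  X = 25 + 10 = 35
  J = 170
  U = 41 − 3·35 + 3·170 = 446
U: 371 − 446 = -75

-75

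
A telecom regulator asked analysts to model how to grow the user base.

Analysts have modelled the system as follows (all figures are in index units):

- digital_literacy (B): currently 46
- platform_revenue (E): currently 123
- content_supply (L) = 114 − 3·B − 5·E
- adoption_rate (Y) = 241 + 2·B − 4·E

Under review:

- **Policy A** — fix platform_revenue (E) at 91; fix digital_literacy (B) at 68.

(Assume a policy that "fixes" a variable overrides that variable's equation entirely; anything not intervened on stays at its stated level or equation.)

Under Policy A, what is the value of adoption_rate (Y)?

Policy A (E := 91, B := 68):
  B = 68
  E = 91
  Y = 241 + 2·68 − 4·91 = 13

13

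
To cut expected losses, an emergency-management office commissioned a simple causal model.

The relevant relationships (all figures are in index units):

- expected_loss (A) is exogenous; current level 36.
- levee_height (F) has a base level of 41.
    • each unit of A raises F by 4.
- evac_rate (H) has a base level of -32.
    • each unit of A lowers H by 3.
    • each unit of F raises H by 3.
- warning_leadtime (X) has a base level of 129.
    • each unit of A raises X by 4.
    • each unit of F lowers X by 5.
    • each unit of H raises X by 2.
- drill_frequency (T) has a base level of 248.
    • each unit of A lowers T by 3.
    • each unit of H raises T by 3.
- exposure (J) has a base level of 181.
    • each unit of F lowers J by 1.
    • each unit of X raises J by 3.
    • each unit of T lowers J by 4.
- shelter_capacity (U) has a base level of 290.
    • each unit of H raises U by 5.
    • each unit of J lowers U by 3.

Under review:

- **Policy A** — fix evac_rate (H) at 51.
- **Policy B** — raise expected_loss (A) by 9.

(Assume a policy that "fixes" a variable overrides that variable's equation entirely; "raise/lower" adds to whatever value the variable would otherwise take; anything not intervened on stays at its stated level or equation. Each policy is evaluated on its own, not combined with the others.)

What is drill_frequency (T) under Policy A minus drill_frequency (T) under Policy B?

Policy A (H := 51):
  A = 36
  F = 41 + 4·36 = 185
  H = 51
  T = 248 − 3·36 + 3·51 = 293
Policy B (A + 9):
  A = 36 + 9 = 45
  F = 41 + 4·45 = 221
  H = -32 − 3·45 + 3·221 = 496
  T = 248 − 3·45 + 3·496 = 1601
T: 293 − 1601 = -1308

-1308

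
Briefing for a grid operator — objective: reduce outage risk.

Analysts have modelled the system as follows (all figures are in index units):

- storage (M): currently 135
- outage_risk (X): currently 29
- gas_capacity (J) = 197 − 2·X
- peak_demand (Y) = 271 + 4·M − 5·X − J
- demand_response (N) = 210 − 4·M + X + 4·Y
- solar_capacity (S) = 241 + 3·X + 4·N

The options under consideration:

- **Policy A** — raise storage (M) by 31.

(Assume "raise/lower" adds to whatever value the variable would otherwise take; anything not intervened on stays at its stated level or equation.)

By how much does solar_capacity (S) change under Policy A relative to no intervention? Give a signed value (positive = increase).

1488

Baseline:
  M = 135
  X = 29
  J = 197 − 2·29 = 139
  Y = 271 + 4·135 − 5·29 − 139 = 527
  N = 210 − 4·135 + 29 + 4·527 = 1807
  S = 241 + 3·29 + 4·1807 = 7556
Policy A (M + 31):
  M = 135 + 31 = 166
  X = 29
  J = 197 − 2·29 = 139
  Y = 271 + 4·166 − 5·29 − 139 = 651
  N = 210 − 4·166 + 29 + 4·651 = 2179
  S = 241 + 3·29 + 4·2179 = 9044
Change in S: 9044 − 7556 = 1488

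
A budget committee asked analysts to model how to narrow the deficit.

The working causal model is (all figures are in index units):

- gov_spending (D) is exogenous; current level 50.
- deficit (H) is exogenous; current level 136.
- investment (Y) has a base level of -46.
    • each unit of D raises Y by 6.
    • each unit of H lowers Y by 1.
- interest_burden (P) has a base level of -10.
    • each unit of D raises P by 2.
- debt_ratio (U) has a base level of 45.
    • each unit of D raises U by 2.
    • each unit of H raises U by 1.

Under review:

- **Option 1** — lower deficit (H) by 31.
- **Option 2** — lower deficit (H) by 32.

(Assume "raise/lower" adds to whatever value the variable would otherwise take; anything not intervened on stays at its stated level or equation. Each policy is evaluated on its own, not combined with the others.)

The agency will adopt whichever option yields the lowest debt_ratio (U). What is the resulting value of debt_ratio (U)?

Option 1 (H − 31):
  D = 50
  H = 136 − 31 = 105
  U = 45 + 2·50 + 105 = 250
Option 2 (H − 32):
  D = 50
  H = 136 − 32 = 104
  U = 45 + 2·50 + 104 = 249
Comparing — Option 1: U=250, Option 2: U=249. Lowest is 249 (Option 2).

249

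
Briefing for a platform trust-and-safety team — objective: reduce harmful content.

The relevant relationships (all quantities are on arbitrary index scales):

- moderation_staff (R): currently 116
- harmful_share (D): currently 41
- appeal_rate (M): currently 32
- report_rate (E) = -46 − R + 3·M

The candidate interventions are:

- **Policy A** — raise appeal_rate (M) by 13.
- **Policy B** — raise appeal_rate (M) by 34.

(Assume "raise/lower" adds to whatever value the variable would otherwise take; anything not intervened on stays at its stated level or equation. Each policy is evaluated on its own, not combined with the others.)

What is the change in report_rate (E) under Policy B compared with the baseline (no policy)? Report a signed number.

Baseline:
  R = 116
  M = 32
  E = -46 − 116 + 3·32 = -66
Policy B (M + 34):
  R = 116
  M = 32 + 34 = 66
  E = -46 − 116 + 3·66 = 36
Change in E: 36 − (-66) = 102

102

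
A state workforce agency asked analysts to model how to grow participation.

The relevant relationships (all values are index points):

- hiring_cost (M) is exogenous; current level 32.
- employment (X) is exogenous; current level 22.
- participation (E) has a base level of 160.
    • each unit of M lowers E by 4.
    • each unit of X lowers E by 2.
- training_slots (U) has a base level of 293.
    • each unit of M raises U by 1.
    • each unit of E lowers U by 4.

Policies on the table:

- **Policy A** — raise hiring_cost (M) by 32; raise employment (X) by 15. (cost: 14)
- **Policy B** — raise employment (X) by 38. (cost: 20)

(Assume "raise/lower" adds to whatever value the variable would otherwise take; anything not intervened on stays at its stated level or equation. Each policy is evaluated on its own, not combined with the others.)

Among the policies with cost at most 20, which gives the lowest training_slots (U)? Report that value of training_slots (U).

677

Policy A (M + 32, X + 15):
  M = 32 + 32 = 64
  X = 22 + 15 = 37
  E = 160 − 4·64 − 2·37 = -170
  U = 293 + 64 − 4·(-170) = 1037
Policy B (X + 38):
  M = 32
  X = 22 + 38 = 60
  E = 160 − 4·32 − 2·60 = -88
  U = 293 + 32 − 4·(-88) = 677
Comparing — Policy A: U=1037, Policy B: U=677. Lowest is 677 (Policy B).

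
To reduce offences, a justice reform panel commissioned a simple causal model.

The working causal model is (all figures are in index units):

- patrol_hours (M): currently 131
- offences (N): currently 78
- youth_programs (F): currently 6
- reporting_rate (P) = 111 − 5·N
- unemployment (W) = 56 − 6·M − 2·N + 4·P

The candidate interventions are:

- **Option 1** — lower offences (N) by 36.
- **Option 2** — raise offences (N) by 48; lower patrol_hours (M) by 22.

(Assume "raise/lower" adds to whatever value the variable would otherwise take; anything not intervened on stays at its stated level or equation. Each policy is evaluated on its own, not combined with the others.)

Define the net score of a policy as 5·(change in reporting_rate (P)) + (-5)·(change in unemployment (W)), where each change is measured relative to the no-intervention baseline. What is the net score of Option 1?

Baseline:
  M = 131
  N = 78
  P = 111 − 5·78 = -279
  W = 56 − 6·131 − 2·78 + 4·(-279) = -2002
Option 1 (N − 36):
  M = 131
  N = 78 − 36 = 42
  P = 111 − 5·42 = -99
  W = 56 − 6·131 − 2·42 + 4·(-99) = -1210
ΔP = -99 − (-279) = 180; ΔW = -1210 − (-2002) = 792
Score = 5·180 + (-5)·792 = -3060

-3060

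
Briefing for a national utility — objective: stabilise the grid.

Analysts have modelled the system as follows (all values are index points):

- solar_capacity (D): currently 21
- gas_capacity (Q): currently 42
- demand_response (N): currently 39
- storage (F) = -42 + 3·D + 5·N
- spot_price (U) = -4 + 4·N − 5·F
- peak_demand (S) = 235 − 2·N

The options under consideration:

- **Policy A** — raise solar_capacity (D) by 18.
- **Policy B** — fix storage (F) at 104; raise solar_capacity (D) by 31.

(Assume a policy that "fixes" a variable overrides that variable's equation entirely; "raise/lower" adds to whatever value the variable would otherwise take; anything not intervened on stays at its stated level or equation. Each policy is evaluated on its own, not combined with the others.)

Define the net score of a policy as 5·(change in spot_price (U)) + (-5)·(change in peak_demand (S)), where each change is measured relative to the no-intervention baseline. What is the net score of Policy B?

2800

Baseline:
  D = 21
  N = 39
  F = -42 + 3·21 + 5·39 = 216
  U = -4 + 4·39 − 5·216 = -928
  S = 235 − 2·39 = 157
Policy B (F := 104, D + 31):
  D = 21 + 31 = 52
  N = 39
  F = 104
  U = -4 + 4·39 − 5·104 = -368
  S = 235 − 2·39 = 157
ΔU = -368 − (-928) = 560; ΔS = 157 − 157 = 0
Score = 5·560 + (-5)·0 = 2800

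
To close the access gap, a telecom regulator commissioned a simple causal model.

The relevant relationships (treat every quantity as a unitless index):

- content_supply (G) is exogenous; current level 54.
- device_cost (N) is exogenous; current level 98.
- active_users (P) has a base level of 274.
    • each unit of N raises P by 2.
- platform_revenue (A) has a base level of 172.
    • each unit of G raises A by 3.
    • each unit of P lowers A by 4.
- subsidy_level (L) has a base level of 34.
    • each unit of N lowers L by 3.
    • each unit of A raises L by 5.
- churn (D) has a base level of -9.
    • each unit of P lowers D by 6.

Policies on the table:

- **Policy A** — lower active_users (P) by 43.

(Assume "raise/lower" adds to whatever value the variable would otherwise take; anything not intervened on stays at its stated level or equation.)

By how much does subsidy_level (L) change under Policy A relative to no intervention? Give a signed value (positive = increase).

Baseline:
  G = 54
  N = 98
  P = 274 + 2·98 = 470
  A = 172 + 3·54 − 4·470 = -1546
  L = 34 − 3·98 + 5·(-1546) = -7990
Policy A (P − 43):
  G = 54
  N = 98
  P = 274 + 2·98 (−43 from intervention) = 427
  A = 172 + 3·54 − 4·427 = -1374
  L = 34 − 3·98 + 5·(-1374) = -7130
Change in L: -7130 − (-7990) = 860

860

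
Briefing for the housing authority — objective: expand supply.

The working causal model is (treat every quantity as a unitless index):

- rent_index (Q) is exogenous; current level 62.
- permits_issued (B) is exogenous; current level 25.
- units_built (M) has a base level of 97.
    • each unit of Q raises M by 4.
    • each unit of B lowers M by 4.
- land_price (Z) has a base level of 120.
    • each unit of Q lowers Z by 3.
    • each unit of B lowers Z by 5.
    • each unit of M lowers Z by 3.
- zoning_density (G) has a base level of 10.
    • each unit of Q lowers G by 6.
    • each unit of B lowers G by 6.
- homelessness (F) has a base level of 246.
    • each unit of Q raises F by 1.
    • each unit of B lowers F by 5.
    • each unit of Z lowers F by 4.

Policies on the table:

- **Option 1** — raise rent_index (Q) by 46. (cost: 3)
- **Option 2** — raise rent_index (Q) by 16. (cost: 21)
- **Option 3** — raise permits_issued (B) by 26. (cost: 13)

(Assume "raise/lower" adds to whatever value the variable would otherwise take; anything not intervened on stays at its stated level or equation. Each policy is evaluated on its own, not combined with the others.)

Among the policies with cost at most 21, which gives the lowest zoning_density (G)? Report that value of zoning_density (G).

-788

Option 1 (Q + 46):
  Q = 62 + 46 = 108
  B = 25
  G = 10 − 6·108 − 6·25 = -788
Option 2 (Q + 16):
  Q = 62 + 16 = 78
  B = 25
  G = 10 − 6·78 − 6·25 = -608
Option 3 (B + 26):
  Q = 62
  B = 25 + 26 = 51
  G = 10 − 6·62 − 6·51 = -668
Comparing — Option 1: G=-788, Option 2: G=-608, Option 3: G=-668. Lowest is -788 (Option 1).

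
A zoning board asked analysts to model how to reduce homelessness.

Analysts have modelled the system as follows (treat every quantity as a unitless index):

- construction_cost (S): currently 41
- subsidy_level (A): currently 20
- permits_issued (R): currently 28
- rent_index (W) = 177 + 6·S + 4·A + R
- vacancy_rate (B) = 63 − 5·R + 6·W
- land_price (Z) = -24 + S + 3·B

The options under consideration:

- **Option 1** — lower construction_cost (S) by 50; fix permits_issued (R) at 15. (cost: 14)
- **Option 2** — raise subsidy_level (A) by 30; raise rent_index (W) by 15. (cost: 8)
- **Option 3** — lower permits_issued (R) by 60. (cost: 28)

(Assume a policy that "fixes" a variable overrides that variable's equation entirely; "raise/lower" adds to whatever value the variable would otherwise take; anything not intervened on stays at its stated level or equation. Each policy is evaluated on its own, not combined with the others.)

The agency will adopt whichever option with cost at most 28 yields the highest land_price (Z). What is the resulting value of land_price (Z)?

11774

Option 1 (S − 50, R := 15):
  S = 41 − 50 = -9
  A = 20
  R = 15
  W = 177 + 6·(-9) + 4·20 + 15 = 218
  B = 63 − 5·15 + 6·218 = 1296
  Z = -24 + (-9) + 3·1296 = 3855
Option 2 (A + 30, W + 15):
  S = 41
  A = 20 + 30 = 50
  R = 28
  W = 177 + 6·41 + 4·50 + 28 (+15 from intervention) = 666
  B = 63 − 5·28 + 6·666 = 3919
  Z = -24 + 41 + 3·3919 = 11774
Option 3 (R − 60):
  S = 41
  A = 20
  R = 28 − 60 = -32
  W = 177 + 6·41 + 4·20 + (-32) = 471
  B = 63 − 5·(-32) + 6·471 = 3049
  Z = -24 + 41 + 3·3049 = 9164
Comparing — Option 1: Z=3855, Option 2: Z=11774, Option 3: Z=9164. Highest is 11774 (Option 2).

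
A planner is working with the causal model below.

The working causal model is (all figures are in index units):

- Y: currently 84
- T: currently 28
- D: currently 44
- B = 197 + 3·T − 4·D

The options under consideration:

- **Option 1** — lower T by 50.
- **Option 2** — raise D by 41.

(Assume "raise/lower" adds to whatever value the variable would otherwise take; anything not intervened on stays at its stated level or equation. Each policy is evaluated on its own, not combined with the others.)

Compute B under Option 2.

Option 2 (D + 41):
  T = 28
  D = 44 + 41 = 85
  B = 197 + 3·28 − 4·85 = -59

-59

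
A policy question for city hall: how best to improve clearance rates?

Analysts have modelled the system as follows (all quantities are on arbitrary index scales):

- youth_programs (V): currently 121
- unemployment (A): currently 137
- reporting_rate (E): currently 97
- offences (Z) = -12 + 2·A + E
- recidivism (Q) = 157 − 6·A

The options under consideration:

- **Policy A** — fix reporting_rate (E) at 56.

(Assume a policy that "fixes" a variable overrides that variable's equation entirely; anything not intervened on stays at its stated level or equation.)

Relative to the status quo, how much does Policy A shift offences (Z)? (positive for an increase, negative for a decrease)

Baseline:
  A = 137
  E = 97
  Z = -12 + 2·137 + 97 = 359
Policy A (E := 56):
  A = 137
  E = 56
  Z = -12 + 2·137 + 56 = 318
Change in Z: 318 − 359 = -41

-41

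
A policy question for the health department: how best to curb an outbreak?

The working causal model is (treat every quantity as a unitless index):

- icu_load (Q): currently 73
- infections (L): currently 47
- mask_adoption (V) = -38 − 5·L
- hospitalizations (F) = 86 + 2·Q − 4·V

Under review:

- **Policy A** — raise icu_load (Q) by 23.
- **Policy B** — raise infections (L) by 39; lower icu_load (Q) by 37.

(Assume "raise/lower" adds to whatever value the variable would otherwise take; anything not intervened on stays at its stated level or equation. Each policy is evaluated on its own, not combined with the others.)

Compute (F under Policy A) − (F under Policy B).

-660

Policy A (Q + 23):
  Q = 73 + 23 = 96
  L = 47
  V = -38 − 5·47 = -273
  F = 86 + 2·96 − 4·(-273) = 1370
Policy B (L + 39, Q − 37):
  Q = 73 − 37 = 36
  L = 47 + 39 = 86
  V = -38 − 5·86 = -468
  F = 86 + 2·36 − 4·(-468) = 2030
F: 1370 − 2030 = -660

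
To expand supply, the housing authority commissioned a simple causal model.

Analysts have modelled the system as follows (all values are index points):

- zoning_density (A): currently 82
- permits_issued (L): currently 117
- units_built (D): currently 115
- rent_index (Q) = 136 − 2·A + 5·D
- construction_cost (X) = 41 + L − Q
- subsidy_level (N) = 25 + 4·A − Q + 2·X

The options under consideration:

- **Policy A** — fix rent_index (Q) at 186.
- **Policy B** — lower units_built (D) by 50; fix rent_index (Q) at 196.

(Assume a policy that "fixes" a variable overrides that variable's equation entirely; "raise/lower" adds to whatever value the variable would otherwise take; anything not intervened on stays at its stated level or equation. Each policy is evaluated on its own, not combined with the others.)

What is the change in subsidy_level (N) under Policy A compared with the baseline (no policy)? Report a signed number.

Baseline:
  A = 82
  L = 117
  D = 115
  Q = 136 − 2·82 + 5·115 = 547
  X = 41 + 117 − 547 = -389
  N = 25 + 4·82 − 547 + 2·(-389) = -972
Policy A (Q := 186):
  A = 82
  L = 117
  D = 115
  Q = 186
  X = 41 + 117 − 186 = -28
  N = 25 + 4·82 − 186 + 2·(-28) = 111
Change in N: 111 − (-972) = 1083

1083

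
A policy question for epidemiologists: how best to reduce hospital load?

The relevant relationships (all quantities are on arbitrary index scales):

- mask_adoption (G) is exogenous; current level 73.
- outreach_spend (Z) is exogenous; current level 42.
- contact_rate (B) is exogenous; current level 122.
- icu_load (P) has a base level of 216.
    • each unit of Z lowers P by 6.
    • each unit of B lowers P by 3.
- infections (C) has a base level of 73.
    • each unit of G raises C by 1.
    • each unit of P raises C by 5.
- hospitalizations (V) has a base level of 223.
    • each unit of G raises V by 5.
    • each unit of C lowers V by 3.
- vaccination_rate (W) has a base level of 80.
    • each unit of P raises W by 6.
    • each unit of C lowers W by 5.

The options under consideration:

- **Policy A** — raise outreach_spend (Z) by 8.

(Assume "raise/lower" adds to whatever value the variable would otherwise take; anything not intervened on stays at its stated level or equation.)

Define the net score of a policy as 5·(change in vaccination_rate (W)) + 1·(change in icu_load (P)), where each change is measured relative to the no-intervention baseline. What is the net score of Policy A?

Baseline:
  G = 73
  Z = 42
  B = 122
  P = 216 − 6·42 − 3·122 = -402
  C = 73 + 73 + 5·(-402) = -1864
  W = 80 + 6·(-402) − 5·(-1864) = 6988
Policy A (Z + 8):
  G = 73
  Z = 42 + 8 = 50
  B = 122
  P = 216 − 6·50 − 3·122 = -450
  C = 73 + 73 + 5·(-450) = -2104
  W = 80 + 6·(-450) − 5·(-2104) = 7900
ΔW = 7900 − 6988 = 912; ΔP = -450 − (-402) = -48
Score = 5·912 + 1·(-48) = 4512

4512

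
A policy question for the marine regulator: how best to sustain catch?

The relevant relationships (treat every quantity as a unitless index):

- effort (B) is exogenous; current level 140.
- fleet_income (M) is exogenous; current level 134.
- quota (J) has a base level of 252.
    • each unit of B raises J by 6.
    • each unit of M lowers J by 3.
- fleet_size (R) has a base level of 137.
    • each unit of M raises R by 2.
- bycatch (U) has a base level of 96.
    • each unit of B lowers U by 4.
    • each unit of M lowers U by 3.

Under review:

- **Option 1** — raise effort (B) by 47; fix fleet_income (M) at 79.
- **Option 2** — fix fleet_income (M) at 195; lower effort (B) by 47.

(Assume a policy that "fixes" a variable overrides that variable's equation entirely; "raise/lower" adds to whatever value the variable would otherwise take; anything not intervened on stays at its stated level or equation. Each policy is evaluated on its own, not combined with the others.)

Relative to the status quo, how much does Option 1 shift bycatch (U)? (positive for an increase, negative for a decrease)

Baseline:
  B = 140
  M = 134
  U = 96 − 4·140 − 3·134 = -866
Option 1 (B + 47, M := 79):
  B = 140 + 47 = 187
  M = 79
  U = 96 − 4·187 − 3·79 = -889
Change in U: -889 − (-866) = -23

-23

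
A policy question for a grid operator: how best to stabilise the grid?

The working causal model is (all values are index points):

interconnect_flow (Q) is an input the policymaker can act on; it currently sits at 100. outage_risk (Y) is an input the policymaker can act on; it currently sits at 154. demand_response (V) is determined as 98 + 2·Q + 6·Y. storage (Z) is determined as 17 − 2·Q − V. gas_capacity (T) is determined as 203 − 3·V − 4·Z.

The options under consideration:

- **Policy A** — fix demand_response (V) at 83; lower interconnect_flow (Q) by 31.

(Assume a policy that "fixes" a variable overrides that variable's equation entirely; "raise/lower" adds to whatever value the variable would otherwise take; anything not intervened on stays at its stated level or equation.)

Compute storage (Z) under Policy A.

Policy A (V := 83, Q − 31):
  Q = 100 − 31 = 69
  Y = 154
  V = 83
  Z = 17 − 2·69 − 83 = -204

-204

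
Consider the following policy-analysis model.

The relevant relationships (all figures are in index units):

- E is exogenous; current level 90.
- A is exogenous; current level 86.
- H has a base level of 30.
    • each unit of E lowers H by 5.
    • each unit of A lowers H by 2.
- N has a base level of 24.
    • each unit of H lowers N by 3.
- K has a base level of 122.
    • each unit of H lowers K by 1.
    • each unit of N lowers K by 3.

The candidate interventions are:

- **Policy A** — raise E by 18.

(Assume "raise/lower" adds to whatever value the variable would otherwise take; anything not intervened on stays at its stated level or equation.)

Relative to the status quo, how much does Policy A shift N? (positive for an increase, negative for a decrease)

Baseline:
  E = 90
  A = 86
  H = 30 − 5·90 − 2·86 = -592
  N = 24 − 3·(-592) = 1800
Policy A (E + 18):
  E = 90 + 18 = 108
  A = 86
  H = 30 − 5·108 − 2·86 = -682
  N = 24 − 3·(-682) = 2070
Change in N: 2070 − 1800 = 270

270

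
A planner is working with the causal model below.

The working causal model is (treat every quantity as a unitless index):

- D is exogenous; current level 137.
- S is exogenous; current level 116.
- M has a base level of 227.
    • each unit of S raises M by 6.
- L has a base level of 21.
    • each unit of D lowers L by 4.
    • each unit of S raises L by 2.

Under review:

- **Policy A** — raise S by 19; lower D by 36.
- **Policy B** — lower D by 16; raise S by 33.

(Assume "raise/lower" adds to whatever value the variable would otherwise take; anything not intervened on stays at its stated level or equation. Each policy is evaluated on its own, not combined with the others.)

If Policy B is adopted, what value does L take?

Policy B (D − 16, S + 33):
  D = 137 − 16 = 121
  S = 116 + 33 = 149
  L = 21 − 4·121 + 2·149 = -165

-165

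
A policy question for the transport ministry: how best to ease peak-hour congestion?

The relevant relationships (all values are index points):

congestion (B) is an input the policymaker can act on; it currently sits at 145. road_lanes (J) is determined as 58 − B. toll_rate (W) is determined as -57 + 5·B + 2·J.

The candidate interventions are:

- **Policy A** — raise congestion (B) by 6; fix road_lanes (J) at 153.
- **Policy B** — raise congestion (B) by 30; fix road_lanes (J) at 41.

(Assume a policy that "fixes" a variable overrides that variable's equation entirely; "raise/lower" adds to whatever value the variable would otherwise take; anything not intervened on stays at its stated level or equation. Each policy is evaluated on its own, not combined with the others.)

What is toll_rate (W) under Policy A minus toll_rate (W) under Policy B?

Policy A (B + 6, J := 153):
  B = 145 + 6 = 151
  J = 153
  W = -57 + 5·151 + 2·153 = 1004
Policy B (B + 30, J := 41):
  B = 145 + 30 = 175
  J = 41
  W = -57 + 5·175 + 2·41 = 900
W: 1004 − 900 = 104

104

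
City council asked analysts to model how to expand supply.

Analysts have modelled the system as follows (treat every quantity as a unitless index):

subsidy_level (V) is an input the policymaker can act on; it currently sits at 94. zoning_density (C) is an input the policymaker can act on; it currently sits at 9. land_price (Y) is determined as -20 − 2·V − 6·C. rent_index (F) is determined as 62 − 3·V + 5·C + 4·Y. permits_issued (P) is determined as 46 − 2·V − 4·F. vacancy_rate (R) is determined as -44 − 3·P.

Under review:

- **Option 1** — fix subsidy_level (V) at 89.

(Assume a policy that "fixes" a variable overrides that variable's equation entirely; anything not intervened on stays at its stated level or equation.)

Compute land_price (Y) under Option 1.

Option 1 (V := 89):
  V = 89
  C = 9
  Y = -20 − 2·89 − 6·9 = -252

-252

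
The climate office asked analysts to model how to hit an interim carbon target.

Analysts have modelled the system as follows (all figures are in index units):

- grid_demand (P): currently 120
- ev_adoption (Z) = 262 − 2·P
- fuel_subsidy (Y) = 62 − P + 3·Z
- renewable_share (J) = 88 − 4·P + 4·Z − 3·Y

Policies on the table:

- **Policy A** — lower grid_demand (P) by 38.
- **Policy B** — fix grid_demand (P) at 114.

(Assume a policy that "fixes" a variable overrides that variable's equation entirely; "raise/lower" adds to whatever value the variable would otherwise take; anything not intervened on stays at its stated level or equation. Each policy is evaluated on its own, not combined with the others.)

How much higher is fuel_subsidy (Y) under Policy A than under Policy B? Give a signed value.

Policy A (P − 38):
  P = 120 − 38 = 82
  Z = 262 − 2·82 = 98
  Y = 62 − 82 + 3·98 = 274
Policy B (P := 114):
  P = 114
  Z = 262 − 2·114 = 34
  Y = 62 − 114 + 3·34 = 50
Y: 274 − 50 = 224

224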